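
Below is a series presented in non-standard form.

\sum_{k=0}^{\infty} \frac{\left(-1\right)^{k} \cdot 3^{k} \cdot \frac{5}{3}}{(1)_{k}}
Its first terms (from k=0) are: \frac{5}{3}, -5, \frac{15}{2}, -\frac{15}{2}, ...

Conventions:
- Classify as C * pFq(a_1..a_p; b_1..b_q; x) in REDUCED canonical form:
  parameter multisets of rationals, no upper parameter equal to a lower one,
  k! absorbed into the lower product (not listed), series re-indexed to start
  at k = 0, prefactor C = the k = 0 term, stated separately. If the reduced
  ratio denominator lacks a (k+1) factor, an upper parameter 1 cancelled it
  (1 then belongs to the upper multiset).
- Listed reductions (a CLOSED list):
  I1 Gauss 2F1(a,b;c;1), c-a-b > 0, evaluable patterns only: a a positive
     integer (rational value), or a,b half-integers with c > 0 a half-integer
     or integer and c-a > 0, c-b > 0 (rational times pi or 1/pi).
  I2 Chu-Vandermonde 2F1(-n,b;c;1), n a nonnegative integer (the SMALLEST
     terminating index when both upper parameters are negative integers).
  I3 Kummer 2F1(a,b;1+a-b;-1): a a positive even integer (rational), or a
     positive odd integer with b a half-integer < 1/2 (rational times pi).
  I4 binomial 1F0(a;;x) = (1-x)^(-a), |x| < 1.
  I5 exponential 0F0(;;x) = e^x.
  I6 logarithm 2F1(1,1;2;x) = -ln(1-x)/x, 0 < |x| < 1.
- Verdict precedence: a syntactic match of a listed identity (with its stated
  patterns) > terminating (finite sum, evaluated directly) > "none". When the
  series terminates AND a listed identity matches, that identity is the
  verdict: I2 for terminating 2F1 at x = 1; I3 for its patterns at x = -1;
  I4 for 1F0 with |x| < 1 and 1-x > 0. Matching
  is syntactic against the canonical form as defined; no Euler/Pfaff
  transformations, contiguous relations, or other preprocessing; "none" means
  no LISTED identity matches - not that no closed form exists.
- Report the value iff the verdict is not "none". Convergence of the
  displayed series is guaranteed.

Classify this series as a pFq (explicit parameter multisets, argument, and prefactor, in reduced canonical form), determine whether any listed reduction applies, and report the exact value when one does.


This is \frac{5}{3} * 0F0(-; -; -3) in reduced canonical form. Verdict at x = -3: the exponential series (I5) matches (the 0F0 exponential series at x = -3). Value: \frac{5}{3} \cdot e^{-3}.

First insight: x = -3 and the (-1)^k factor (prefactor 5/3) folds into the argument's sign.
Ratio: r(k) = -3 * 1 / [(k+1)] ; factor over Q: parameters, x = -3, and C = \frac{5}{3}.


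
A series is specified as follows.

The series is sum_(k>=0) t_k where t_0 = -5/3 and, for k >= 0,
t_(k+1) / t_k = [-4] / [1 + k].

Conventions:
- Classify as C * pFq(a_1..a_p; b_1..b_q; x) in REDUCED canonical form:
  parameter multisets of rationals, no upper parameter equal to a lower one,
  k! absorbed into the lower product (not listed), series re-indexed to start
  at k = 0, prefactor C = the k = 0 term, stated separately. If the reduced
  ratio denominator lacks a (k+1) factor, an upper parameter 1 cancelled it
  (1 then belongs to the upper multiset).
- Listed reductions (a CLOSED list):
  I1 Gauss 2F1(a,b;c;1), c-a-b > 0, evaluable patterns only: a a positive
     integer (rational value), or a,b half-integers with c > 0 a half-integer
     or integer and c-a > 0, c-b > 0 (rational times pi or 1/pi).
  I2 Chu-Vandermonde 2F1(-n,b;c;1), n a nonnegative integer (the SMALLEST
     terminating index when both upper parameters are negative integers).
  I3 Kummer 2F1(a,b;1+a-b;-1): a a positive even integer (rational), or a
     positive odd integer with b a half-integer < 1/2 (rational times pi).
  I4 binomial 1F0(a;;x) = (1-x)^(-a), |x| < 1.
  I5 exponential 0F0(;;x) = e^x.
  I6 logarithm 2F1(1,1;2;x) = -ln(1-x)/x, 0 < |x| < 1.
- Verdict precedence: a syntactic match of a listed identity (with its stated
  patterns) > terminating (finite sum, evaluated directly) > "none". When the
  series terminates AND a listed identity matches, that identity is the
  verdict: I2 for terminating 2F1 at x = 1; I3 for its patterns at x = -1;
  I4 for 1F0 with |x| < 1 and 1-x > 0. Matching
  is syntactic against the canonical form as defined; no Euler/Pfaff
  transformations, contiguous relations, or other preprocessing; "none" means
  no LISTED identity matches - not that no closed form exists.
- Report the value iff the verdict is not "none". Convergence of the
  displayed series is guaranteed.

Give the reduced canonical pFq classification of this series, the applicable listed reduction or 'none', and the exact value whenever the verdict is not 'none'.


x = -4 here; the reduced form reads 0F0, upper {-}, lower {-}, C = -5/3. Verdict: the I5 exponential reduction fires (the 0F0 exponential series at x = -4). Exact value: (-5/3) * e^(-4).

Key step: t_0 being -5/3, the expanded ratio factors over Q; C = -5/3, roots give parameters.
Consecutive-term ratio: r(k) = (-4) * 1 / [(k+1)] ; factor over Q: parameters, x = (-4), and C = -5/3.


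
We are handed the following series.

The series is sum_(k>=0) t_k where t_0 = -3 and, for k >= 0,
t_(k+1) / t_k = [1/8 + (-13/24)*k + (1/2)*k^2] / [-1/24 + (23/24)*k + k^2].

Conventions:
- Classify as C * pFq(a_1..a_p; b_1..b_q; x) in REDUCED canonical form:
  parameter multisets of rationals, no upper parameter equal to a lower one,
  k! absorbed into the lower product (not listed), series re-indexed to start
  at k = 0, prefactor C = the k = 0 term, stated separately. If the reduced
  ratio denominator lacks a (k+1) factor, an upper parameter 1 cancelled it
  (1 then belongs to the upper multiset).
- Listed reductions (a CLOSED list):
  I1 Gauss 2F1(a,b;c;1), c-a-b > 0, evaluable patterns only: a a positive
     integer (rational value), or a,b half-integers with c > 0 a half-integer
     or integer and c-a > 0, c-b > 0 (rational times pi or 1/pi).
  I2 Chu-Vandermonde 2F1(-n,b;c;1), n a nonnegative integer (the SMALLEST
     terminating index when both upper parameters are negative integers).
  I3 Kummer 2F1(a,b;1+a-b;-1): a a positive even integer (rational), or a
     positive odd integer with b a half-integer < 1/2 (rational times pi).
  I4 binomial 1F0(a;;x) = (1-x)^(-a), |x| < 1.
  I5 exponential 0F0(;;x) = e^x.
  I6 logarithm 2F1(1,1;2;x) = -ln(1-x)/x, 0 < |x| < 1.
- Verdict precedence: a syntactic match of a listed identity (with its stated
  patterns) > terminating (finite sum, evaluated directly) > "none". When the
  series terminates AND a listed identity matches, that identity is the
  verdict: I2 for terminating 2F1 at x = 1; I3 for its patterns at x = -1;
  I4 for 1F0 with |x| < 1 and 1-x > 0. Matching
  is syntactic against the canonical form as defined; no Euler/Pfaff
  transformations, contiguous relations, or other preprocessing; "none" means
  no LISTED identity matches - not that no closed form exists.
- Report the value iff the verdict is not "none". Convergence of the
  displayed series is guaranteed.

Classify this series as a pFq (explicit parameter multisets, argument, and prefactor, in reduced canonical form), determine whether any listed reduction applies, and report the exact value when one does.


With C = -3: the canonical form is 2F1(-3/4, -1/3; -1/24; 1/2). Verdict: none - at argument 1/2 the multisets {-3/4, -1/3} ; {-1/24} match no listed identity.

The tell: t_0 = -3 here, and the expanded ratio factors over Q; C = -3, roots give parameters.
Consecutive-term ratio: r(k) = (1/2) * (k-3/4) (k-1/3) / [(k-1/24) (k+1)] - poly over poly, x = (1/2) from leading terms; C = -3 at k = 0.


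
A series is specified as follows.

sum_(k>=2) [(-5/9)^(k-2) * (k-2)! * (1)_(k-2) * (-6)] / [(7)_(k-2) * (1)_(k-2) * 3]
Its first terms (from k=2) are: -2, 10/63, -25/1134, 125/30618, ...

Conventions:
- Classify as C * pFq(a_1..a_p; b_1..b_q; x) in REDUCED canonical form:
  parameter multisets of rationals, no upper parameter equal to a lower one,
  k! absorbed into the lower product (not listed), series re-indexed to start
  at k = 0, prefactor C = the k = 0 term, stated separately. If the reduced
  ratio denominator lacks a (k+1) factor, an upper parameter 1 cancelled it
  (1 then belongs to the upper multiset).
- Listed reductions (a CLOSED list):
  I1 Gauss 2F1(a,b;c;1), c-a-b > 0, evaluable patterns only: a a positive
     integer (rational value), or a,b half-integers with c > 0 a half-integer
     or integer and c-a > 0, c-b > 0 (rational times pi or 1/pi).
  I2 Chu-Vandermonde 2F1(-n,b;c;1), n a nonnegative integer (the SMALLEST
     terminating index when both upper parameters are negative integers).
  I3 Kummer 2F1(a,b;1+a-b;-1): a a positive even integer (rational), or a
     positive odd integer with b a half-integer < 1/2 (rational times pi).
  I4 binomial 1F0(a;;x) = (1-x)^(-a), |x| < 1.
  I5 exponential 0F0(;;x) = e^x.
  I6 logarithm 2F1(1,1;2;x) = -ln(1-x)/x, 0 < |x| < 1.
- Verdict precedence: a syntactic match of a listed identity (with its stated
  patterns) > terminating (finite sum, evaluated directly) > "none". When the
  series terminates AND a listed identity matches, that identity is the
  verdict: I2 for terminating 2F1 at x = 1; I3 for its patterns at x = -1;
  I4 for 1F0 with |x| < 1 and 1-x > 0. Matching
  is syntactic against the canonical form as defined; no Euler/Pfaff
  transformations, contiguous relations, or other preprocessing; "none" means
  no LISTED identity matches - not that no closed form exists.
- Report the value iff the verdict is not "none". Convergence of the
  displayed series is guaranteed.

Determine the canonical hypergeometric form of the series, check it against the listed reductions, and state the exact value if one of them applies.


x = -5/9 here; the reduced form reads 2F1, upper {1, 1}, lower {7}, C = -2. Verdict: none (x = -5/9): each listed identity misses the multisets {1, 1} ; {7}.

Key step: with t_0 = -2, (1)_k (prefactor -2) is k! itself.
Consecutive-term ratio: r(k) = (-5/9) * (k+1) (k+1) / [(k+7) (k+1)] ; factor over Q: parameters, x = (-5/9), and C = -2.


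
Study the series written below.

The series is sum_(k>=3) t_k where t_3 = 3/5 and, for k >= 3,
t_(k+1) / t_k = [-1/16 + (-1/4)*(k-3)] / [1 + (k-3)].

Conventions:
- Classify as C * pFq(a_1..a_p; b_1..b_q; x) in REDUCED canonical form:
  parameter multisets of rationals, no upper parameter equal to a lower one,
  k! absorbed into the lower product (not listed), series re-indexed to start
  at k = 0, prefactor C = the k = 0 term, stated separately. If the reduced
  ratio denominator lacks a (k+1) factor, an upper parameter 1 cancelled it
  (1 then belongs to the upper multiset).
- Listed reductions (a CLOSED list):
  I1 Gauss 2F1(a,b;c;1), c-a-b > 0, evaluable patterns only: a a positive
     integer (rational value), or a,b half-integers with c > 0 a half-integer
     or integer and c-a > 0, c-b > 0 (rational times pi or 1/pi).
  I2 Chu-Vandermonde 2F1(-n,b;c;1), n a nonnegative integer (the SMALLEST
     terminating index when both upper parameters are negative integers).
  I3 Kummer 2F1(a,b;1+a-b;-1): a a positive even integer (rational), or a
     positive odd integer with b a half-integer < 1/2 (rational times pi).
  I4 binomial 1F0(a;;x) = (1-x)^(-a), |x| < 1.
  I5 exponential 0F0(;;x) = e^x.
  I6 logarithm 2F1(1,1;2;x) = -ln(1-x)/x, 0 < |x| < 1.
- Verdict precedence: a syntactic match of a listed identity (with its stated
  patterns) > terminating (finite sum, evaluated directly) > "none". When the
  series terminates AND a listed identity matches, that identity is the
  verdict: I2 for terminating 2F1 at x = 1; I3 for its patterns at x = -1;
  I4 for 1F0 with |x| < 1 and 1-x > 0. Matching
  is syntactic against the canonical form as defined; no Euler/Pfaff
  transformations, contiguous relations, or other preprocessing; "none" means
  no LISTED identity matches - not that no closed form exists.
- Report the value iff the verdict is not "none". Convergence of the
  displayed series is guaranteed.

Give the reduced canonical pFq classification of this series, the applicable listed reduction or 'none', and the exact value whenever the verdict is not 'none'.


Key observation: from the first term 3/5: factor the ratio over Q (C = 3/5): negated roots = parameters.
Term ratio: r(k) = (-1/4) * (k+1/4) / [(k+1)] - rational in k, leading ratio (-1/4); with t_0 = 3/5, classification follows.

Canonical form: C = 3/5 times 1F0 with upper {1/4}, lower {-}, x = -1/4. Verdict: the binomial series (I4) matches (the 1F0 binomial series: exponent -1/4, x = -1/4). Hence: (3/5) * (5/4)^(-1/4).


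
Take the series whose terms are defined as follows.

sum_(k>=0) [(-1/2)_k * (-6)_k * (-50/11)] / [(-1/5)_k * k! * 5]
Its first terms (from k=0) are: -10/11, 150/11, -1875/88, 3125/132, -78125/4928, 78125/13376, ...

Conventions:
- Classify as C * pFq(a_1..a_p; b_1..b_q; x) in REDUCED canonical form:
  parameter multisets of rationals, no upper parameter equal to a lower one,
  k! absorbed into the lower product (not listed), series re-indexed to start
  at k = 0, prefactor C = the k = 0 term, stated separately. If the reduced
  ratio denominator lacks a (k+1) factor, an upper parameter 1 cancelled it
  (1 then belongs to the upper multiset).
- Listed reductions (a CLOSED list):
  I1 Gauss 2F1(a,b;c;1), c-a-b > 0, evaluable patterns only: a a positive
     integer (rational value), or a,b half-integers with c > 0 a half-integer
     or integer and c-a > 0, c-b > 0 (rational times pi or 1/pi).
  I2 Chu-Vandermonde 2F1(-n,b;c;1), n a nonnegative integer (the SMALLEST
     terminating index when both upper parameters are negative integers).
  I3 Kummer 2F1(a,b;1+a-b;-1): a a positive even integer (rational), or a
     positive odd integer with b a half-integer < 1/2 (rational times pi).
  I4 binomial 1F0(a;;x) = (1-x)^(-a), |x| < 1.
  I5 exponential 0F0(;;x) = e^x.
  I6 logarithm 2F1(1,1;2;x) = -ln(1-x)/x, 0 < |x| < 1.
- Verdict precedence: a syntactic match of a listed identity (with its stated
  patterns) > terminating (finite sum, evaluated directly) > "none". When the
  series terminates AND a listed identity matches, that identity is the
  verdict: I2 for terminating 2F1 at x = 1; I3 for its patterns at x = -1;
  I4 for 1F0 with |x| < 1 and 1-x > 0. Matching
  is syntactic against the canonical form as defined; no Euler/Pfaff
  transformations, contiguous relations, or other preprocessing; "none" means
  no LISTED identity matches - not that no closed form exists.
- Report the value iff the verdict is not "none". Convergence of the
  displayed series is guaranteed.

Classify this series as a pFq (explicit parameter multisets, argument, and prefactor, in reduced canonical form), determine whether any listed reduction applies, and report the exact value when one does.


Prefactor -10/11, argument 1: 2F1 with upper {-6, -1/2} over lower {-1/5}. Verdict at x = 1: Chu-Vandermonde (I2) matches (terminating 2F1 at x = 1 with n = 6, b = -1/2, c = -1/5). Its exact value is 3407105/817152.

First insight: x = 1 and the constant factors (C = -10/11, x = 1) combine into one prefactor.
Step ratio: r(k) = 1 * (k-6) (k-1/2) / [(k-1/5) (k+1)] - rational; roots negated = parameters, x = 1, C = -10/11.


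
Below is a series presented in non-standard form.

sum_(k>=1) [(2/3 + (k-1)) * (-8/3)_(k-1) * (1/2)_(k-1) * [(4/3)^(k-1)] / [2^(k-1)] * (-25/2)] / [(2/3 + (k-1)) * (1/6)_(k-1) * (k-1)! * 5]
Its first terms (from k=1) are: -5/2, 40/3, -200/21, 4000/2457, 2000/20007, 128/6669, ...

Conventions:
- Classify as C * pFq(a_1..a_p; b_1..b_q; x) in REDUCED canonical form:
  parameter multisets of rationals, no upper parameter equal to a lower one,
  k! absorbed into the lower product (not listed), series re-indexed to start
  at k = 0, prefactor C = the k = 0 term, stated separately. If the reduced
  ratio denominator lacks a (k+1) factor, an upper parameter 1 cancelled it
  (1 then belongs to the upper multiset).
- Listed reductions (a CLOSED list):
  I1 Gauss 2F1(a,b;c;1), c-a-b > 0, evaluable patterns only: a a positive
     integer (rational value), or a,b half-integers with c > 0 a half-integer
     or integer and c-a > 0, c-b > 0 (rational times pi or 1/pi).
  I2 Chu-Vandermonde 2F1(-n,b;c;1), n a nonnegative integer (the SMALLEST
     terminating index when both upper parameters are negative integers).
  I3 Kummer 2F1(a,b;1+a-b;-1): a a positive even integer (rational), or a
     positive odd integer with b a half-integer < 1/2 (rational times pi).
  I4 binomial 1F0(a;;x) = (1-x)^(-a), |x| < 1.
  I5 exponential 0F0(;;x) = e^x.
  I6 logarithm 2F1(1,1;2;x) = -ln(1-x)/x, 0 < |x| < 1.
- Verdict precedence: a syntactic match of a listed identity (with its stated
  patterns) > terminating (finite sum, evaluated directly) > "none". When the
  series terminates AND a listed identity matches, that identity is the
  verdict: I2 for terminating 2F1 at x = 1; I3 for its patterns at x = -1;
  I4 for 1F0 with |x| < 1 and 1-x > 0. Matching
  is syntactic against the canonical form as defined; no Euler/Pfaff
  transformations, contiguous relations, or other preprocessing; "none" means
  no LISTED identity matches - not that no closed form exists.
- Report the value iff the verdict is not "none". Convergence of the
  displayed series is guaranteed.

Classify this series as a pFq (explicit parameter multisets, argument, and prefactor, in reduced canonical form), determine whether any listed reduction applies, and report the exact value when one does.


Structural cue: x = (2/3) and the two k-th powers (prefactor -5/2) combine into one argument.
Adjacent-term ratio: r(k) = (2/3) * (k-8/3) (k+1/2) / [(k+1/6) (k+1)] ; factor over Q: parameters, x = (2/3), and C = -5/2.

Reduced: x = 2/3, 2F1, upper = {-8/3, 1/2}, lower = {1/6}, C = -5/2. Verdict: none. A 2F1 with upper {-8/3, 1/2} fits none of I1-I6 at x = 2/3; the sum runs forever.


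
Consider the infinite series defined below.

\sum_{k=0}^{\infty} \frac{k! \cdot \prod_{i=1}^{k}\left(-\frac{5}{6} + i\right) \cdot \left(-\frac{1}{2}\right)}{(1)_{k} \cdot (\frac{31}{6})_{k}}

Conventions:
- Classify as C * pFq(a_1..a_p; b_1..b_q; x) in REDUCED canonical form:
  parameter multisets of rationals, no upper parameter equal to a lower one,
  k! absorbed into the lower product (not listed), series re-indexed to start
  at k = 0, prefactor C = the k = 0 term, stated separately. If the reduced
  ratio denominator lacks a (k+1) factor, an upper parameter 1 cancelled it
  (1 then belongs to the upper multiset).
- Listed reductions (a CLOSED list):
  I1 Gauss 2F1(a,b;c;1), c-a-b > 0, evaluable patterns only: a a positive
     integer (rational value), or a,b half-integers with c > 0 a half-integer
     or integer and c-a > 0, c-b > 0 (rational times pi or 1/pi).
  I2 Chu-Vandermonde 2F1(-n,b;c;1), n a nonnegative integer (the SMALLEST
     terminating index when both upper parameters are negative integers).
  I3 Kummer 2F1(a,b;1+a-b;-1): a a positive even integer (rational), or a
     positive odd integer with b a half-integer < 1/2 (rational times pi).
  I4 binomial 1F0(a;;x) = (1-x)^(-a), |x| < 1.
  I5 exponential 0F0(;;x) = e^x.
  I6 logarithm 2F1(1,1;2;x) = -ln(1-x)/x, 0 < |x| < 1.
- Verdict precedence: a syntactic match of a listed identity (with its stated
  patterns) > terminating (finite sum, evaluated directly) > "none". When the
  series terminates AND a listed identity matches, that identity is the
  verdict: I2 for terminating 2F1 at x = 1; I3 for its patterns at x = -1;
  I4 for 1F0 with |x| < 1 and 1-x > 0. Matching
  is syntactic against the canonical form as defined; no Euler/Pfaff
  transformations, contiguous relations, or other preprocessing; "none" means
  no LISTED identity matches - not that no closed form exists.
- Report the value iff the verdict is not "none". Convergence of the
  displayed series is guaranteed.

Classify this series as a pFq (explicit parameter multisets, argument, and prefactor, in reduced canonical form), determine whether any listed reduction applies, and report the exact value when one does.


The series (x = 1) is 2F1: upper {\frac{1}{6}, 1}, lower {\frac{31}{6}}, prefactor -\frac{1}{2}. Verdict: Gauss (I1, integer-parameter pattern) applies (x = 1: the Gamma ratio telescopes since c-a-b = 4 > 0 and a = 1 in Z>0). Exact value: -\frac{25}{48}.

Structural cue: from the first term -\frac{1}{2}: the running product (C = -1/2) telescopes to a rising factorial.
Consecutive-term ratio: r(k) = 1 * (k+\frac{1}{6}) (k+1) / [(k+\frac{31}{6}) (k+1)] - rational in k. x = 1; t_0 = -\frac{1}{2}; negate the roots.


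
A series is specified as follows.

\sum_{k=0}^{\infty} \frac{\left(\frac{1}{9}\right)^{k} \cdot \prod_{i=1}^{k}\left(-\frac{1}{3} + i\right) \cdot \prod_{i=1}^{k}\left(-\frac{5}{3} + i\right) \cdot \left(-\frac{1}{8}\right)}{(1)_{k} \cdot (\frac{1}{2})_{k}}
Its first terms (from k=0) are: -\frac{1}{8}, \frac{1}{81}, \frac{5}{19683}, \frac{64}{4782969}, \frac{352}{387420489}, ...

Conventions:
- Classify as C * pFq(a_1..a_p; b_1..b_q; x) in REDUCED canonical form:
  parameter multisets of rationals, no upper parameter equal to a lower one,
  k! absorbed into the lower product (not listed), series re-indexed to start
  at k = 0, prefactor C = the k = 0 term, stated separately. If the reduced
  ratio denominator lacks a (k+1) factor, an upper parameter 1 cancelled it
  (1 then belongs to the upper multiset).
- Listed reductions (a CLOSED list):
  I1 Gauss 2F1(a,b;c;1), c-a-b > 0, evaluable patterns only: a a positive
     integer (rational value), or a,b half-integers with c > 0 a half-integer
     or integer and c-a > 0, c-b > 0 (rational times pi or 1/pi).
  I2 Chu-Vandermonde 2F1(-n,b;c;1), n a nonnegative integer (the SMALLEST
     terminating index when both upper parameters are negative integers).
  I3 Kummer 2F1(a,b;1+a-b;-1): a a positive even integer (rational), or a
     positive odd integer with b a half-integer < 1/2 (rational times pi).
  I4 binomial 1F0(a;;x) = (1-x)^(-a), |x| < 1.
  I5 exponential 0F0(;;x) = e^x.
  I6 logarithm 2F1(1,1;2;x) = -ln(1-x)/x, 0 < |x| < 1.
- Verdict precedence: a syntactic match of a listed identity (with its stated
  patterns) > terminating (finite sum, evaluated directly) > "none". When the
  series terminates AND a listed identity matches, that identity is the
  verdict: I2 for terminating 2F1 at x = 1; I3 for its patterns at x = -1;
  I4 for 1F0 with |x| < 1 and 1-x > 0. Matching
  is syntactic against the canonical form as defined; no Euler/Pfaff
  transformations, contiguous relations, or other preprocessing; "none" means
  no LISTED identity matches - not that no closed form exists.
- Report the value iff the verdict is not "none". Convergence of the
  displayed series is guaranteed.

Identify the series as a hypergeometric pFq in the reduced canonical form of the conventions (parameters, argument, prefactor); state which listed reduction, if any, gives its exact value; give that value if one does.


Canonical form: C = -\frac{1}{8} times 2F1 with upper {-\frac{2}{3}, \frac{2}{3}}, lower {\frac{1}{2}}, x = \frac{1}{9}. Verdict: none. No listed pattern accepts 2F1(-\frac{2}{3}, \frac{2}{3}; \frac{1}{2}; \frac{1}{9}).

Structural cue: x = \frac{1}{9} and the running product (C = -1/8) telescopes to a rising factorial.
Ratio: r(k) = \frac{1}{9} * (k-\frac{2}{3}) (k+\frac{2}{3}) / [(k+\frac{1}{2}) (k+1)] - rational; roots negated = parameters, x = \frac{1}{9}, C = -\frac{1}{8}.


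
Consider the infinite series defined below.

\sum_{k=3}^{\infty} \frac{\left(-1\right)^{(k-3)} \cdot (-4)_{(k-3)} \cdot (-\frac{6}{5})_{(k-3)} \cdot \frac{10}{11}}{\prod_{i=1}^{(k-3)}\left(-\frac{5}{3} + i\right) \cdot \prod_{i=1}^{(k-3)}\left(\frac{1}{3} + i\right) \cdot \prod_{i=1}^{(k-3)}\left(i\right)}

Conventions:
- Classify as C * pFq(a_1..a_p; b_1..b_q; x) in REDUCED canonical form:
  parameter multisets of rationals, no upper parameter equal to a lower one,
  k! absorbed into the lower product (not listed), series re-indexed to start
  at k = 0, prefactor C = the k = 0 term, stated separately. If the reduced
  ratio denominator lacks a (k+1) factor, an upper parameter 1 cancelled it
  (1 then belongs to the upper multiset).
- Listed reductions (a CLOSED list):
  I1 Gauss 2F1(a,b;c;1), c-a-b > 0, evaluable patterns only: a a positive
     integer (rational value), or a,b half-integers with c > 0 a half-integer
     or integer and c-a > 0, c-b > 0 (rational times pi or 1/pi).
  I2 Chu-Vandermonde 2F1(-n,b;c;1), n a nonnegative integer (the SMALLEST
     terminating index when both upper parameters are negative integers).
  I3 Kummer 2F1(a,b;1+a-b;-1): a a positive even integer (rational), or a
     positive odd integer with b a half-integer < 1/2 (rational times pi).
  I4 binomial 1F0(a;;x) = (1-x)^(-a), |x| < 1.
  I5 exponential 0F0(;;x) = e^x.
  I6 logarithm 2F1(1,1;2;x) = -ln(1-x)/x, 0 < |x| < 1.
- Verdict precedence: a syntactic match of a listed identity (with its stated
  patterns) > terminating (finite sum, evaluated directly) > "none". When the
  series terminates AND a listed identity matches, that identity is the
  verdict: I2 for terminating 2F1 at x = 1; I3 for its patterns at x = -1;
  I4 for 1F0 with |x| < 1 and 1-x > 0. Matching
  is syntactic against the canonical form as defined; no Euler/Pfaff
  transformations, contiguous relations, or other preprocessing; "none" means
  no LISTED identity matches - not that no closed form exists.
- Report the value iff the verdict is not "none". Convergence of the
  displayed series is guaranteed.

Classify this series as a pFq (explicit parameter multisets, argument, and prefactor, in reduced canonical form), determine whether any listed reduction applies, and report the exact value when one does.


x = -1 here; the reduced form reads 2F2, upper {-4, -\frac{6}{5}}, lower {-\frac{2}{3}, \frac{4}{3}}, C = \frac{10}{11}. Verdict: terminating - upper parameter -4 makes this a finite sum (last index 4), evaluated exactly. Exact value: \frac{64593013}{17517500}.

The tell: x = -1 and the lower running product (prefactor 10/11) is a rising factorial.
Adjacent-term ratio: r(k) = -1 * (k-4) (k-\frac{6}{5}) / [(k-\frac{2}{3}) (k+\frac{4}{3}) (k+1)] - rational in k, leading ratio -1; with t_0 = \frac{10}{11}, classification follows.


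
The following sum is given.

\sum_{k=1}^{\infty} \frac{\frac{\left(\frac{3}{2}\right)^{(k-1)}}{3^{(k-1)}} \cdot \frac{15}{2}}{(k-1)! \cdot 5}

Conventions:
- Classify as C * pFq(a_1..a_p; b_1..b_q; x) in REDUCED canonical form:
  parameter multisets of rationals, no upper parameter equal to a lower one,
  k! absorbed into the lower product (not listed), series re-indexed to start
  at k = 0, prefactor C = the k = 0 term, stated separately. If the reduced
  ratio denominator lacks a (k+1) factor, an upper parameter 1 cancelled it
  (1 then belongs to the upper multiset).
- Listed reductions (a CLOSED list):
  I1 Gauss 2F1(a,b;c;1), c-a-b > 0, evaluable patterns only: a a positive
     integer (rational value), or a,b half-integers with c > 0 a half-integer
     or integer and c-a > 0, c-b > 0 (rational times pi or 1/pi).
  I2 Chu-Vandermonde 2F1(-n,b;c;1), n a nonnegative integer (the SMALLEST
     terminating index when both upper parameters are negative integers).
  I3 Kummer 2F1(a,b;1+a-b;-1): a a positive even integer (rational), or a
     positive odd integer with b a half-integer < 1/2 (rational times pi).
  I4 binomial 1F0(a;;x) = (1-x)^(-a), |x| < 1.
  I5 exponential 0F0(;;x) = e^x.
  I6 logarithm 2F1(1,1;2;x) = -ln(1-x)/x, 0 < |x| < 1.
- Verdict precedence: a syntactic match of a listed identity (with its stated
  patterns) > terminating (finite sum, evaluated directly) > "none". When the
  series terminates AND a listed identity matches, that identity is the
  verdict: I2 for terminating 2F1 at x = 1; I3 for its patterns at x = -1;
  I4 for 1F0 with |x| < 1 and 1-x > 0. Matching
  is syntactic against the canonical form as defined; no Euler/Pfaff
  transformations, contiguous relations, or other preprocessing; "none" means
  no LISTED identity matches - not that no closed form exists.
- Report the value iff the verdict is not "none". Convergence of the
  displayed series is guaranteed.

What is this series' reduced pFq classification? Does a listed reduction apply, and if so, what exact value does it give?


The series (x = \frac{1}{2}) is 0F0: upper {-}, lower {-}, prefactor \frac{3}{2}. Verdict: exponential (I5) applies (the 0F0 exponential series at x = \frac{1}{2}). Its exact value is \frac{3}{2} \cdot e^{\frac{1}{2}}.

Structural cue: t_0 = \frac{3}{2} here, and the two k-th powers (prefactor 3/2) combine into one argument.
Adjacent-term ratio: r(k) = \frac{1}{2} * 1 / [(k+1)] - rational in k, leading ratio \frac{1}{2}; with t_0 = \frac{3}{2}, classification follows.


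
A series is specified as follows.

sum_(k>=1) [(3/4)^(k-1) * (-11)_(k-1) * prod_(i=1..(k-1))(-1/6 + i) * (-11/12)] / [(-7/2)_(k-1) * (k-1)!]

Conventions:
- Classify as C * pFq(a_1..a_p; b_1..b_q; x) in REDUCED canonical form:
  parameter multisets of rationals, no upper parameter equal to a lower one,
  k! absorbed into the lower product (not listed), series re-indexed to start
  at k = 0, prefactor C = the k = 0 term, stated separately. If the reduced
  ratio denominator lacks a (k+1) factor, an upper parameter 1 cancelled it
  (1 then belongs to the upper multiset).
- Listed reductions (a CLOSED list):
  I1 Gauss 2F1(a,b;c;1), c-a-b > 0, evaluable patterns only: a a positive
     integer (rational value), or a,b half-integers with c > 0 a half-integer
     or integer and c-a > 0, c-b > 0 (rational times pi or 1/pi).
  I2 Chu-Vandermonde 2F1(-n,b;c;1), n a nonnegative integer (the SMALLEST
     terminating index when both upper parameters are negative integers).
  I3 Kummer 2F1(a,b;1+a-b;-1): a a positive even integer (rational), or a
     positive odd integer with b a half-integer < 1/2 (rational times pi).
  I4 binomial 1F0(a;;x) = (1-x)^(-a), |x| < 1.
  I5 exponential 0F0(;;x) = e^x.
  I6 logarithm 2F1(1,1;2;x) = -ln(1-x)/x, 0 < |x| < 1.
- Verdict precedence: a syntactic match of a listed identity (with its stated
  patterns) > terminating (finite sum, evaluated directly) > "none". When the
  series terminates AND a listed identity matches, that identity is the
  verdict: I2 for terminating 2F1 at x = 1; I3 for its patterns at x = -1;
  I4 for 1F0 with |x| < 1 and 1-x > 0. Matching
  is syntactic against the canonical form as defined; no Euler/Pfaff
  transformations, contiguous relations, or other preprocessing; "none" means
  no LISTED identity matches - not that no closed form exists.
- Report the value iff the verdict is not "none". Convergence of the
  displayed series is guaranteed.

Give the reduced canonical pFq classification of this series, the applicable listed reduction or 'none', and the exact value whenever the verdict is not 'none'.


x = 3/4 here; the reduced form reads 2F1, upper {-11, 5/6}, lower {-7/2}, C = -11/12. Verdict: terminating - upper parameter -11 makes this a finite sum (last index 11), evaluated exactly. Exact value: 4075708087/4076863488.

Structural cue: with t_0 = -11/12, the running product (prefactor -11/12) telescopes to a rising factorial.
Term ratio: r(k) = (3/4) * (k-11) (k+5/6) / [(k-7/2) (k+1)] - rational; roots negated = parameters, x = (3/4), C = -11/12.


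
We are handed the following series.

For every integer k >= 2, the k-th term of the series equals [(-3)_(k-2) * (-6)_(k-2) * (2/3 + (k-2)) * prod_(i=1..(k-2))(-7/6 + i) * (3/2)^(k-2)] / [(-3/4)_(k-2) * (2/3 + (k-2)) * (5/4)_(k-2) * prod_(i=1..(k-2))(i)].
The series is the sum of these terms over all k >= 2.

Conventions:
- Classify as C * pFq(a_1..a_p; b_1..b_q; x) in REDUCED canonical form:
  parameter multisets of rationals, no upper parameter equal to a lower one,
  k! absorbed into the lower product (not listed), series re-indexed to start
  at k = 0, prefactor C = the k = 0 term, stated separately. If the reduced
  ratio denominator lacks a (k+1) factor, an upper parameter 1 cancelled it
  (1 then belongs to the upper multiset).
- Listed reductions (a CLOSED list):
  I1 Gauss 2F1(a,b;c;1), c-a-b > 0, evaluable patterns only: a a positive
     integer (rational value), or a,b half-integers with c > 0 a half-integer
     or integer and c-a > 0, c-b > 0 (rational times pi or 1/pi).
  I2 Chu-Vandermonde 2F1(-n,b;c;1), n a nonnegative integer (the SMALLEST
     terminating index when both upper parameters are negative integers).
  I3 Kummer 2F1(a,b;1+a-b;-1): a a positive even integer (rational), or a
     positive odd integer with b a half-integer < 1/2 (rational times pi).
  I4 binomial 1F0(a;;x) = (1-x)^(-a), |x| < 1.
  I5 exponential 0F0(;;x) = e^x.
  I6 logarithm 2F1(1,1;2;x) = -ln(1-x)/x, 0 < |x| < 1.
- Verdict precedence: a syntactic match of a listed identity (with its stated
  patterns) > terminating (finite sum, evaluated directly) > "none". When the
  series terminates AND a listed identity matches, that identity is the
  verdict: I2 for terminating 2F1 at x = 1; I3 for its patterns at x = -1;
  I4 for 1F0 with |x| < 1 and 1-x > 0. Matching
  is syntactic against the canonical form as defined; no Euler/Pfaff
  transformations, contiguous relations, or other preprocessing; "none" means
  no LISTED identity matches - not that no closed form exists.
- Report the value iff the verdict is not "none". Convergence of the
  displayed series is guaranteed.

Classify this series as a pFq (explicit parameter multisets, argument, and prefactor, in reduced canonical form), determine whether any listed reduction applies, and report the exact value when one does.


Prefactor 1, argument 3/2: 3F2 with upper {-6, -3, -1/6} over lower {-3/4, 5/4}. Verdict: terminating. With -3 upstairs the series is a 4-term polynomial sum; evaluated term by term. Exact value: 62753/585.

Structural cue: t_0 = 1 here, and the product of the first k integers (C = 1) is k!.
Term ratio: r(k) = (3/2) * (k-6) (k-3) (k-1/6) / [(k-3/4) (k+5/4) (k+1)] - rational in k. x = (3/2); t_0 = 1; negate the roots.


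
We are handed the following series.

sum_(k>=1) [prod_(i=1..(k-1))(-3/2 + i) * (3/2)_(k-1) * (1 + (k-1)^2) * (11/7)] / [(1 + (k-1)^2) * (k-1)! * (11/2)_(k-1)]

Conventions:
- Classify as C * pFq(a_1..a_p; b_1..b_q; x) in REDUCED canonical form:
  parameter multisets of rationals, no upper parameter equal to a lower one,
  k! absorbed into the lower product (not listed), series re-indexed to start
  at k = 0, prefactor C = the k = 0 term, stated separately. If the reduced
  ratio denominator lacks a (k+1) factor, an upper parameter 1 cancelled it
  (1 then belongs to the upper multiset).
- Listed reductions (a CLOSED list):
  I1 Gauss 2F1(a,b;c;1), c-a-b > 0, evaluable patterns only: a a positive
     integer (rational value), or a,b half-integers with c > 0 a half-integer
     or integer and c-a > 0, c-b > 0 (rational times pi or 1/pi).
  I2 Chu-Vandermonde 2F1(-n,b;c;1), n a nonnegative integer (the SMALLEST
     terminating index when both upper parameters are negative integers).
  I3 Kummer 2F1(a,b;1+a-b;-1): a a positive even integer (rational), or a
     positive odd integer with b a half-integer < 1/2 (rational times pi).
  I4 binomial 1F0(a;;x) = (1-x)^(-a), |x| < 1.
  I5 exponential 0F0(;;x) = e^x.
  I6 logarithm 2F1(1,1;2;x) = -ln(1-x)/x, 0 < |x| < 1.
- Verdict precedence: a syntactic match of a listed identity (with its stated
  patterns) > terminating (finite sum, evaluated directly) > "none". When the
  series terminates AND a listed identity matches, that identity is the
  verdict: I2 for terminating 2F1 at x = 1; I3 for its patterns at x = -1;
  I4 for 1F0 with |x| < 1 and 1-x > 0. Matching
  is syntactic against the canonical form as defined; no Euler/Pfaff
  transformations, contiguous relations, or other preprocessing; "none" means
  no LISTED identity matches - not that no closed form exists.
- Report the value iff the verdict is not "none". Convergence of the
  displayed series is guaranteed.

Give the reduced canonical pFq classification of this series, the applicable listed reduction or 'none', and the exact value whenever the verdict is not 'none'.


Reduced: x = 1, 2F1, upper = {-1/2, 3/2}, lower = {11/2}, C = 11/7. Verdict: Gauss (I1, half-integer pattern) matches (x = 1; upper {-1/2, 3/2} half-integers, c = 11/2 in the evaluable pattern). Value: (3465/8192) * pi.

First insight: t_0 = 11/7 here, and the factor k^2 + 1 cancels (top and bottom), leaving C = 11/7, x = 1.
Ratio: r(k) = 1 * (k-1/2) (k+3/2) / [(k+11/2) (k+1)] - rational in k, leading ratio 1; with t_0 = 11/7, classification follows.


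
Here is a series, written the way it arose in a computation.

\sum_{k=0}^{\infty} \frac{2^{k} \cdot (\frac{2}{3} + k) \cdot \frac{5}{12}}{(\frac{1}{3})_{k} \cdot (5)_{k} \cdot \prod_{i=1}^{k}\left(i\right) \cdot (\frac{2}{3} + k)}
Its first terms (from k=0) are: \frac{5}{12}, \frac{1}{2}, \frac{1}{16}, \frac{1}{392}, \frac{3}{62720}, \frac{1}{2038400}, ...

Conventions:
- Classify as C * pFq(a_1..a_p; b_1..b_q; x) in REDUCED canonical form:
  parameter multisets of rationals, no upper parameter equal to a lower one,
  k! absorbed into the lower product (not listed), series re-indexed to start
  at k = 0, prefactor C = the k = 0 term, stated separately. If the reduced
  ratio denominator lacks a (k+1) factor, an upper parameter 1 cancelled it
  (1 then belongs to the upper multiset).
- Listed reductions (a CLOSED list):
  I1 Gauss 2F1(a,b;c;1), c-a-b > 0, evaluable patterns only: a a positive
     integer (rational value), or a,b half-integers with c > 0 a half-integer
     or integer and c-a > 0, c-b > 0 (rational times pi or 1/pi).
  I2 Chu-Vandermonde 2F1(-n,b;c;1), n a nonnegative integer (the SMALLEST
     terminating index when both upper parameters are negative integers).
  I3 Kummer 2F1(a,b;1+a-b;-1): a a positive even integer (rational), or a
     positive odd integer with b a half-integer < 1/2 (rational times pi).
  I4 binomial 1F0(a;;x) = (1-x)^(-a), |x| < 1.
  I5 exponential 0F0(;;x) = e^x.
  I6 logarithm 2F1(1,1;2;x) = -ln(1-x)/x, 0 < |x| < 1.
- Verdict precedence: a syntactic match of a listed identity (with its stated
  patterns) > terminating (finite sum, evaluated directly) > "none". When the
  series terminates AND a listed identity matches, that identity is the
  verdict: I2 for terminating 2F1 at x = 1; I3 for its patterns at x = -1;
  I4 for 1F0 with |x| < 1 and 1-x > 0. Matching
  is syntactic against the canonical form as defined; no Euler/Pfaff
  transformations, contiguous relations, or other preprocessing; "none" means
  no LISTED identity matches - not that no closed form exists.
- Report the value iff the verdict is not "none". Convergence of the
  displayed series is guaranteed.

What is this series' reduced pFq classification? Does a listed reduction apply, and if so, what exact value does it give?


With C = \frac{5}{12}: the canonical form is 0F2(-; \frac{1}{3}, 5; 2). Verdict: none. No listed pattern accepts 0F2(-; \frac{1}{3}, 5; 2).

Key observation: with t_0 = \frac{5}{12}, striking the common factor k + 2/3 reduces the term (C = 5/12).
Step ratio: r(k) = 2 * 1 / [(k+\frac{1}{3}) (k+5) (k+1)] - rational; roots negated = parameters, x = 2, C = \frac{5}{12}.


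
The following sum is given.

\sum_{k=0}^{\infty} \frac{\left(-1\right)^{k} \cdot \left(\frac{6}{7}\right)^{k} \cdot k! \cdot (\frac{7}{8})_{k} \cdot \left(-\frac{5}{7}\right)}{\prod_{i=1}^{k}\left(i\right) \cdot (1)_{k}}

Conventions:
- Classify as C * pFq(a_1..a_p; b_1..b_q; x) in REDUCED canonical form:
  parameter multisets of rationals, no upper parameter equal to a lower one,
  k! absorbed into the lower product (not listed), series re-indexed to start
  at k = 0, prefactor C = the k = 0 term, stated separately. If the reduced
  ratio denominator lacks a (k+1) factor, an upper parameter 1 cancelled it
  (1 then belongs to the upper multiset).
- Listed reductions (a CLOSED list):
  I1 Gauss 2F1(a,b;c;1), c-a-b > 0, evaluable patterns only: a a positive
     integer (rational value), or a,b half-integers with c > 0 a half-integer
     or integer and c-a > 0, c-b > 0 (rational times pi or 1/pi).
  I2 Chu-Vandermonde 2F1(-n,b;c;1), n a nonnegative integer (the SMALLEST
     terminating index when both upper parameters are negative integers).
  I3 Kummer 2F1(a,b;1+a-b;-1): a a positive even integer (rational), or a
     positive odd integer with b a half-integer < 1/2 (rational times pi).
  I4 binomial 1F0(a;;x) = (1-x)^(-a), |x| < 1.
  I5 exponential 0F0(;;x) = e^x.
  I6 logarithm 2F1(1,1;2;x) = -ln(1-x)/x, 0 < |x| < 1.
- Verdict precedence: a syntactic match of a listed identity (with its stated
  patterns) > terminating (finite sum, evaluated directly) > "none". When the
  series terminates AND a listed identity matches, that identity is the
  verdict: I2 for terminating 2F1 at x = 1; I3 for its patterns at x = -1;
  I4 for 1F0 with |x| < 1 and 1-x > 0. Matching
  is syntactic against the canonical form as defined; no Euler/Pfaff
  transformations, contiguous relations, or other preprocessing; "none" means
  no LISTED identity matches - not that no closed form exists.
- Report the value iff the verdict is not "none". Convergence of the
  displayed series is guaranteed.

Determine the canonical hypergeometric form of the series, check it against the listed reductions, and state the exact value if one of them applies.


First insight: from the first term -\frac{5}{7}: the parameter 1 appears in both the upper and lower lists and cancels.
Term ratio: r(k) = -\frac{6}{7} * (k+\frac{7}{8}) / [(k+1)] - poly over poly, x = -\frac{6}{7} from leading terms; C = -\frac{5}{7} at k = 0.

This is -\frac{5}{7} * 1F0(\frac{7}{8}; -; -\frac{6}{7}) in reduced canonical form. Verdict: this is binomial (I4) (the 1F0 binomial series: exponent -7/8, x = -\frac{6}{7}). Value: \left(-\frac{5}{7}\right) \cdot \left(\frac{13}{7}\right)^{-\frac{7}{8}}.
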